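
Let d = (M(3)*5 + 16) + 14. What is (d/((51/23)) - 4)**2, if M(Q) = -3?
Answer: 2209/289 ≈ 7.6436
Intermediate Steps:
d = 15 (d = (-3*5 + 16) + 14 = (-15 + 16) + 14 = 1 + 14 = 15)
(d/((51/23)) - 4)**2 = (15/((51/23)) - 4)**2 = (15/((51*(1/23))) - 4)**2 = (15/(51/23) - 4)**2 = (15*(23/51) - 4)**2 = (115/17 - 4)**2 = (47/17)**2 = 2209/289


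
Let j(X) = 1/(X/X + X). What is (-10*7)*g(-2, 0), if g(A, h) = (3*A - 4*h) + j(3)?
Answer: 805/2 ≈ 402.50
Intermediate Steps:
j(X) = 1/(1 + X)
g(A, h) = ¼ - 4*h + 3*A (g(A, h) = (3*A - 4*h) + 1/(1 + 3) = (-4*h + 3*A) + 1/4 = (-4*h + 3*A) + ¼ = ¼ - 4*h + 3*A)
(-10*7)*g(-2, 0) = (-10*7)*(¼ - 4*0 + 3*(-2)) = -70*(¼ + 0 - 6) = -70*(-23/4) = 805/2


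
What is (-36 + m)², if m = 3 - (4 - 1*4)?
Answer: 1089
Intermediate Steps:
m = 3 (m = 3 - (4 - 4) = 3 - 1*0 = 3 + 0 = 3)
(-36 + m)² = (-36 + 3)² = (-33)² = 1089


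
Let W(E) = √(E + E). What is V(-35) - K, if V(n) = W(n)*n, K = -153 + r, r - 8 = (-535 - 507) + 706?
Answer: 481 - 35*I*√70 ≈ 481.0 - 292.83*I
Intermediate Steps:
r = -328 (r = 8 + ((-535 - 507) + 706) = 8 + (-1042 + 706) = 8 - 336 = -328)
W(E) = √2*√E (W(E) = √(2*E) = √2*√E)
K = -481 (K = -153 - 328 = -481)
V(n) = √2*n^(3/2) (V(n) = (√2*√n)*n = √2*n^(3/2))
V(-35) - K = √2*(-35)^(3/2) - 1*(-481) = √2*(-35*I*√35) + 481 = -35*I*√70 + 481 = 481 - 35*I*√70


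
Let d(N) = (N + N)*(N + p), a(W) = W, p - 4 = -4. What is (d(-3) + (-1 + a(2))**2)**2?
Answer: 361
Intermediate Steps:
p = 0 (p = 4 - 4 = 0)
d(N) = 2*N**2 (d(N) = (N + N)*(N + 0) = (2*N)*N = 2*N**2)
(d(-3) + (-1 + a(2))**2)**2 = (2*(-3)**2 + (-1 + 2)**2)**2 = (2*9 + 1**2)**2 = (18 + 1)**2 = 19**2 = 361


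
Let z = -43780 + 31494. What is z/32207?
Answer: -12286/32207 ≈ -0.38147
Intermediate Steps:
z = -12286
z/32207 = -12286/32207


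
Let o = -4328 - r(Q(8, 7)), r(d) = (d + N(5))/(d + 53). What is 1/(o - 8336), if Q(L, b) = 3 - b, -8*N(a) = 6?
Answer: -196/2482125 ≈ -7.8965e-5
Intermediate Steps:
N(a) = -¾ (N(a) = -⅛*6 = -¾)
r(d) = (-¾ + d)/(53 + d) (r(d) = (d - ¾)/(d + 53) = (-¾ + d)/(53 + d))
o = -848269/196 (o = -4328 - (-¾ + (3 - 1*7))/(53 + (3 - 1*7)) = -4328 - (-¾ + (3 - 7))/(53 + (3 - 7)) = -4328 - (-¾ - 4)/(53 - 4) = -4328 - (-19)/(49*4) = -4328 - 1*(-19/196) = -4328 + 19/196 = -848269/196 ≈ -4327.9)
1/(o - 8336) = 1/(-848269/196 - 8336) = 1/(-2482125/196) = -196/2482125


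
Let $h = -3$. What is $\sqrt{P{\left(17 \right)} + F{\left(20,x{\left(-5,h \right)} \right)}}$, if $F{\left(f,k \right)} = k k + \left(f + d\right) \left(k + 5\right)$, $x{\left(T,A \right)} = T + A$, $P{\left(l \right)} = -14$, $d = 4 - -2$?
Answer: $2 i \sqrt{7} \approx 5.2915 i$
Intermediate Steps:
$d = 6$ ($d = 4 + 2 = 6$)
$x{\left(T,A \right)} = A + T$
$F{\left(f,k \right)} = k^{2} + \left(5 + k\right) \left(6 + f\right)$ ($F{\left(f,k \right)} = k k + \left(f + 6\right) \left(k + 5\right) = k^{2} + \left(6 + f\right) \left(5 + k\right) = k^{2} + \left(5 + k\right) \left(6 + f\right)$)
$\sqrt{P{\left(17 \right)} + F{\left(20,x{\left(-5,h \right)} \right)}} = \sqrt{-14 + \left(30 + \left(-3 - 5\right)^{2} + 5 \cdot 20 + 6 \left(-3 - 5\right) + 20 \left(-3 - 5\right)\right)} = \sqrt{-14 + \left(30 + \left(-8\right)^{2} + 100 + 6 \left(-8\right) + 20 \left(-8\right)\right)} = \sqrt{-14 + \left(30 + 64 + 100 - 48 - 160\right)} = \sqrt{-14 - 14} = \sqrt{-28} = 2 i \sqrt{7}$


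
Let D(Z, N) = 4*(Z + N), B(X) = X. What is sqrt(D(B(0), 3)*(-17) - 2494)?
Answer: I*sqrt(2698) ≈ 51.942*I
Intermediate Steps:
D(Z, N) = 4*N + 4*Z (D(Z, N) = 4*(N + Z) = 4*N + 4*Z)
sqrt(D(B(0), 3)*(-17) - 2494) = sqrt((4*3 + 4*0)*(-17) - 2494) = sqrt((12 + 0)*(-17) - 2494) = sqrt(12*(-17) - 2494) = sqrt(-204 - 2494) = sqrt(-2698) = I*sqrt(2698)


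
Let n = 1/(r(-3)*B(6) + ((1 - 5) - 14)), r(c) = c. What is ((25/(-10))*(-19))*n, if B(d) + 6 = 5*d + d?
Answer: -95/216 ≈ -0.43981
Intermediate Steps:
B(d) = -6 + 6*d (B(d) = -6 + (5*d + d) = -6 + 6*d)
n = -1/108 (n = 1/(-3*(-6 + 6*6) + ((1 - 5) - 14)) = 1/(-3*(-6 + 36) + (-4 - 14)) = 1/(-3*30 - 18) = 1/(-90 - 18) = 1/(-108) = -1/108 ≈ -0.0092593)
((25/(-10))*(-19))*n = ((25/(-10))*(-19))*(-1/108) = ((25*(-1/10))*(-19))*(-1/108) = -5/2*(-19)*(-1/108) = (95/2)*(-1/108) = -95/216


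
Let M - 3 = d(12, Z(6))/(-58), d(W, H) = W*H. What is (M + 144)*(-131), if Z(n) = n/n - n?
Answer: -562383/29 ≈ -19393.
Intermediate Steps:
Z(n) = 1 - n
d(W, H) = H*W
M = 117/29 (M = 3 + ((1 - 1*6)*12)/(-58) = 3 + ((1 - 6)*12)*(-1/58) = 3 - 5*12*(-1/58) = 3 - 60*(-1/58) = 3 + 30/29 = 117/29 ≈ 4.0345)
(M + 144)*(-131) = (117/29 + 144)*(-131) = (4293/29)*(-131) = -562383/29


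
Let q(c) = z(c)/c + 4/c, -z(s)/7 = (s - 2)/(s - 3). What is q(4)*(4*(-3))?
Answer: 30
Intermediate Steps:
z(s) = -7*(-2 + s)/(-3 + s) (z(s) = -7*(s - 2)/(s - 3) = -7*(-2 + s)/(-3 + s))
q(c) = 4/c + 7*(2 - c)/(c*(-3 + c)) (q(c) = (7*(2 - c)/(-3 + c))/c + 4/c = 7*(2 - c)/(c*(-3 + c)) + 4/c = 4/c + 7*(2 - c)/(c*(-3 + c)))
q(4)*(4*(-3)) = ((2 - 3*4)/(4*(-3 + 4)))*(4*(-3)) = ((¼)*(2 - 12)/1)*(-12) = ((¼)*1*(-10))*(-12) = -5/2*(-12) = 30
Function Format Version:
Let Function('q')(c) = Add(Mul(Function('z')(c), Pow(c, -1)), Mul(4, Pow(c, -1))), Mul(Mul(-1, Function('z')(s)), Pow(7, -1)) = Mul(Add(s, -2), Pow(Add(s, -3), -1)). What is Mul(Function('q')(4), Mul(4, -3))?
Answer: 30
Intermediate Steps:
Function('z')(s) = Mul(-7, Pow(Add(-3, s), -1), Add(-2, s)) (Function('z')(s) = Mul(-7, Mul(Add(s, -2), Pow(Add(s, -3), -1))) = Mul(-7, Mul(Add(-2, s), Pow(Add(-3, s), -1))) = Mul(-7, Mul(Pow(Add(-3, s), -1), Add(-2, s))) = Mul(-7, Pow(Add(-3, s), -1), Add(-2, s)))
Function('q')(c) = Add(Mul(4, Pow(c, -1)), Mul(7, Pow(c, -1), Pow(Add(-3, c), -1), Add(2, Mul(-1, c)))) (Function('q')(c) = Add(Mul(Mul(7, Pow(Add(-3, c), -1), Add(2, Mul(-1, c))), Pow(c, -1)), Mul(4, Pow(c, -1))) = Add(Mul(7, Pow(c, -1), Pow(Add(-3, c), -1), Add(2, Mul(-1, c))), Mul(4, Pow(c, -1))) = Add(Mul(4, Pow(c, -1)), Mul(7, Pow(c, -1), Pow(Add(-3, c), -1), Add(2, Mul(-1, c)))))
Mul(Function('q')(4), Mul(4, -3)) = Mul(Mul(Pow(4, -1), Pow(Add(-3, 4), -1), Add(2, Mul(-3, 4))), Mul(4, -3)) = Mul(Mul(Rational(1, 4), Pow(1, -1), Add(2, -12)), -12) = Mul(Mul(Rational(1, 4), 1, -10), -12) = Mul(Rational(-5, 2), -12) = 30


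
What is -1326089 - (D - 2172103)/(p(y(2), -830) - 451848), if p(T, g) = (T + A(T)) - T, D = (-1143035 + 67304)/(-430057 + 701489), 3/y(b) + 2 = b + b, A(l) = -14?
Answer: -162645148677289403/122649806384 ≈ -1.3261e+6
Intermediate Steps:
y(b) = 3/(-2 + 2*b) (y(b) = 3/(-2 + (b + b)) = 3/(-2 + 2*b))
D = -1075731/271432 ≈ -3.9632
p(T, g) = -14 (p(T, g) = (T - 14) - T = (-14 + T) - T = -14)
-1326089 - (D - 2172103)/(p(y(2), -830) - 451848) = -1326089 - (-1075731/271432 - 2172103)/(-14 - 451848) = -1326089 - (-589579337227)/(271432*(-451862)) = -1326089 - (-589579337227)*(-1)/(271432*451862) = -1326089 - 1*589579337227/122649806384 = -1326089 - 589579337227/122649806384 = -162645148677289403/122649806384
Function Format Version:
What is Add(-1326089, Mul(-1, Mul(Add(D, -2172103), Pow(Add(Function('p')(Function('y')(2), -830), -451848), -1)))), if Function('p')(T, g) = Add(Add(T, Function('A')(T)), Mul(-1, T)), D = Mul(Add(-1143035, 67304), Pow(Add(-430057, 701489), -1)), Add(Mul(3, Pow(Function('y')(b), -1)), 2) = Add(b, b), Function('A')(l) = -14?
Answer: Rational(-162645148677289403, 122649806384) ≈ -1.3261e+6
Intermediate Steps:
Function('y')(b) = Mul(3, Pow(Add(-2, Mul(2, b)), -1)) (Function('y')(b) = Mul(3, Pow(Add(-2, Add(b, b)), -1)) = Mul(3, Pow(Add(-2, Mul(2, b)), -1)))
D = Rational(-1075731, 271432) (D = Mul(-1075731, Pow(271432, -1)) = Mul(-1075731, Rational(1, 271432)) = Rational(-1075731, 271432) ≈ -3.9632)
Function('p')(T, g) = -14 (Function('p')(T, g) = Add(Add(T, -14), Mul(-1, T)) = Add(Add(-14, T), Mul(-1, T)) = -14)
Add(-1326089, Mul(-1, Mul(Add(D, -2172103), Pow(Add(Function('p')(Function('y')(2), -830), -451848), -1)))) = Add(-1326089, Mul(-1, Mul(Add(Rational(-1075731, 271432), -2172103), Pow(Add(-14, -451848), -1)))) = Add(-1326089, Mul(-1, Mul(Rational(-589579337227, 271432), Pow(-451862, -1)))) = Add(-1326089, Mul(-1, Mul(Rational(-589579337227, 271432), Rational(-1, 451862)))) = Add(-1326089, Mul(-1, Rational(589579337227, 122649806384))) = Add(-1326089, Rational(-589579337227, 122649806384)) = Rational(-162645148677289403, 122649806384)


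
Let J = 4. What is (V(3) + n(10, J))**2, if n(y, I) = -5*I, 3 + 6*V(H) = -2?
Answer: 15625/36 ≈ 434.03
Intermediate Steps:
V(H) = -5/6 (V(H) = -1/2 + (1/6)*(-2) = -1/2 - 1/3 = -5/6)
(V(3) + n(10, J))**2 = (-5/6 - 5*4)**2 = (-5/6 - 20)**2 = (-125/6)**2 = 15625/36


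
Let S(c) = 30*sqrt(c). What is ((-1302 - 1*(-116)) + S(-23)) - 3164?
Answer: -4350 + 30*I*sqrt(23) ≈ -4350.0 + 143.88*I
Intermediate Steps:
((-1302 - 1*(-116)) + S(-23)) - 3164 = ((-1302 - 1*(-116)) + 30*sqrt(-23)) - 3164 = ((-1302 + 116) + 30*(I*sqrt(23))) - 3164 = (-1186 + 30*I*sqrt(23)) - 3164 = -4350 + 30*I*sqrt(23)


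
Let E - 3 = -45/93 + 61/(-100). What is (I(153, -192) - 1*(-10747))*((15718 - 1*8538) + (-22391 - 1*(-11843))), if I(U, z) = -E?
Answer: -28046844022/775 ≈ -3.6190e+7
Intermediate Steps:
E = 5909/3100 (E = 3 + (-45/93 + 61/(-100)) = 3 + (-45*1/93 + 61*(-1/100)) = 3 + (-15/31 - 61/100) = 3 - 3391/3100 = 5909/3100 ≈ 1.9061)
I(U, z) = -5909/3100 (I(U, z) = -1*5909/3100 = -5909/3100)
(I(153, -192) - 1*(-10747))*((15718 - 1*8538) + (-22391 - 1*(-11843))) = (-5909/3100 - 1*(-10747))*((15718 - 1*8538) + (-22391 - 1*(-11843))) = (-5909/3100 + 10747)*((15718 - 8538) + (-22391 + 11843)) = 33309791*(7180 - 10548)/3100 = (33309791/3100)*(-3368) = -28046844022/775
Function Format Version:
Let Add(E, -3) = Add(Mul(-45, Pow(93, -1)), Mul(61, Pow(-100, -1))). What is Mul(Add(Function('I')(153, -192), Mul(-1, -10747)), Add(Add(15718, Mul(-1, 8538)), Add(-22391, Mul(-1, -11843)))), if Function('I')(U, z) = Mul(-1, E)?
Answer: Rational(-28046844022, 775) ≈ -3.6190e+7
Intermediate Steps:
E = Rational(5909, 3100) (E = Add(3, Add(Mul(-45, Pow(93, -1)), Mul(61, Pow(-100, -1)))) = Add(3, Add(Mul(-45, Rational(1, 93)), Mul(61, Rational(-1, 100)))) = Add(3, Add(Rational(-15, 31), Rational(-61, 100))) = Add(3, Rational(-3391, 3100)) = Rational(5909, 3100) ≈ 1.9061)
Function('I')(U, z) = Rational(-5909, 3100) (Function('I')(U, z) = Mul(-1, Rational(5909, 3100)) = Rational(-5909, 3100))
Mul(Add(Function('I')(153, -192), Mul(-1, -10747)), Add(Add(15718, Mul(-1, 8538)), Add(-22391, Mul(-1, -11843)))) = Mul(Add(Rational(-5909, 3100), Mul(-1, -10747)), Add(Add(15718, Mul(-1, 8538)), Add(-22391, Mul(-1, -11843)))) = Mul(Add(Rational(-5909, 3100), 10747), Add(Add(15718, -8538), Add(-22391, 11843))) = Mul(Rational(33309791, 3100), Add(7180, -10548)) = Mul(Rational(33309791, 3100), -3368) = Rational(-28046844022, 775)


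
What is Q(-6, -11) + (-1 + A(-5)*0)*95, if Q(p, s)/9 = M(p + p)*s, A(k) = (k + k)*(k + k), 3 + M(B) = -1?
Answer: 301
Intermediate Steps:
M(B) = -4 (M(B) = -3 - 1 = -4)
A(k) = 4*k**2 (A(k) = (2*k)*(2*k) = 4*k**2)
Q(p, s) = -36*s (Q(p, s) = 9*(-4*s) = -36*s)
Q(-6, -11) + (-1 + A(-5)*0)*95 = -36*(-11) + (-1 + (4*(-5)**2)*0)*95 = 396 + (-1 + (4*25)*0)*95 = 396 + (-1 + 100*0)*95 = 396 + (-1 + 0)*95 = 396 - 1*95 = 396 - 95 = 301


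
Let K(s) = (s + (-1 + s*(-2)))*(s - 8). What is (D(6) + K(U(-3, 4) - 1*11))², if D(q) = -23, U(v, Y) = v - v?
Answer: 45369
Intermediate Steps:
U(v, Y) = 0
K(s) = (-1 - s)*(-8 + s) (K(s) = (s + (-1 - 2*s))*(-8 + s) = (-1 - s)*(-8 + s))
(D(6) + K(U(-3, 4) - 1*11))² = (-23 + (8 - (0 - 1*11)² + 7*(0 - 1*11)))² = (-23 + (8 - (0 - 11)² + 7*(0 - 11)))² = (-23 + (8 - 1*(-11)² + 7*(-11)))² = (-23 + (8 - 1*121 - 77))² = (-23 + (8 - 121 - 77))² = (-23 - 190)² = (-213)² = 45369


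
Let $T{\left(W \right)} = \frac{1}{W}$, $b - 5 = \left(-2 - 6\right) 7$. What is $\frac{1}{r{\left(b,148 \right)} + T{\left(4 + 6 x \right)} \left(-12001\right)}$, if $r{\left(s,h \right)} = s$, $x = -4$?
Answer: $\frac{20}{10981} \approx 0.0018213$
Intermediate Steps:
$b = -51$ ($b = 5 + \left(-2 - 6\right) 7 = 5 - 56 = -51$)
$\frac{1}{r{\left(b,148 \right)} + T{\left(4 + 6 x \right)} \left(-12001\right)} = \frac{1}{-51 + \frac{1}{4 + 6 \left(-4\right)} \left(-12001\right)} = \frac{1}{-51 + \frac{1}{4 - 24} \left(-12001\right)} = \frac{1}{-51 + \frac{1}{-20} \left(-12001\right)} = \frac{1}{-51 - - \frac{12001}{20}} = \frac{1}{-51 + \frac{12001}{20}} = \frac{1}{\frac{10981}{20}} = \frac{20}{10981}$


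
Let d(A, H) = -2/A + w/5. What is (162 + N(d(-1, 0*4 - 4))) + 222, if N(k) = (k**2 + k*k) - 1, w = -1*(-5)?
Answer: 401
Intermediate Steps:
w = 5
d(A, H) = 1 - 2/A (d(A, H) = -2/A + 5/5 = -2/A + 5*(1/5) = -2/A + 1 = 1 - 2/A)
N(k) = -1 + 2*k**2 (N(k) = (k**2 + k**2) - 1 = 2*k**2 - 1 = -1 + 2*k**2)
(162 + N(d(-1, 0*4 - 4))) + 222 = (162 + (-1 + 2*((-2 - 1)/(-1))**2)) + 222 = (162 + (-1 + 2*(-1*(-3))**2)) + 222 = (162 + (-1 + 2*3**2)) + 222 = (162 + (-1 + 2*9)) + 222 = (162 + (-1 + 18)) + 222 = (162 + 17) + 222 = 179 + 222 = 401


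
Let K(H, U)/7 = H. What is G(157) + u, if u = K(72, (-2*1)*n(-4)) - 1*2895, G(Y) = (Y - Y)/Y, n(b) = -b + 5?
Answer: -2391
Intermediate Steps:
n(b) = 5 - b
K(H, U) = 7*H
G(Y) = 0 (G(Y) = 0/Y = 0)
u = -2391 (u = 7*72 - 1*2895 = 504 - 2895 = -2391)
G(157) + u = 0 - 2391 = -2391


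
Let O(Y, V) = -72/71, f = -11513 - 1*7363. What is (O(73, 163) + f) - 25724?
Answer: -3166672/71 ≈ -44601.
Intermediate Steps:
f = -18876 (f = -11513 - 7363 = -18876)
O(Y, V) = -72/71 (O(Y, V) = -72*1/71 = -72/71)
(O(73, 163) + f) - 25724 = (-72/71 - 18876) - 25724 = -1340268/71 - 25724 = -3166672/71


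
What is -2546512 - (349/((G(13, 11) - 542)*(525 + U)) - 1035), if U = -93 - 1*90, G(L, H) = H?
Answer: -462263713805/181602 ≈ -2.5455e+6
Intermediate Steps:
U = -183 (U = -93 - 90 = -183)
-2546512 - (349/((G(13, 11) - 542)*(525 + U)) - 1035) = -2546512 - (349/((11 - 542)*(525 - 183)) - 1035) = -2546512 - (349/(-531*342) - 1035) = -2546512 - (349/(-181602) - 1035) = -2546512 - (-1/181602*349 - 1035) = -2546512 - (-349/181602 - 1035) = -2546512 - 1*(-187958419/181602) = -2546512 + 187958419/181602 = -462263713805/181602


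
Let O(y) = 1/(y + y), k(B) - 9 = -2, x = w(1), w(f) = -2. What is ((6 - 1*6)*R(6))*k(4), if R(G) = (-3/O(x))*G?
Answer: 0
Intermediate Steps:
x = -2
k(B) = 7 (k(B) = 9 - 2 = 7)
O(y) = 1/(2*y)
R(G) = 12*G (R(G) = (-3/((1/2)/(-2)))*G = (-3/((1/2)*(-1/2)))*G = (-3/(-1/4))*G = (-3*(-4))*G = 12*G)
((6 - 1*6)*R(6))*k(4) = ((6 - 1*6)*(12*6))*7 = ((6 - 6)*72)*7 = (0*72)*7 = 0*7 = 0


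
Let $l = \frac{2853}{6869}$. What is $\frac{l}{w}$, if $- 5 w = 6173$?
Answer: $- \frac{14265}{42402337} \approx -0.00033642$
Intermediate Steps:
$w = - \frac{6173}{5}$ ($w = \left(- \frac{1}{5}\right) 6173 = - \frac{6173}{5} \approx -1234.6$)
$l = \frac{2853}{6869}$ ($l = 2853 \cdot \frac{1}{6869} = \frac{2853}{6869} \approx 0.41534$)
$\frac{l}{w} = \frac{2853}{6869 \left(- \frac{6173}{5}\right)} = \frac{2853}{6869} \left(- \frac{5}{6173}\right) = - \frac{14265}{42402337}$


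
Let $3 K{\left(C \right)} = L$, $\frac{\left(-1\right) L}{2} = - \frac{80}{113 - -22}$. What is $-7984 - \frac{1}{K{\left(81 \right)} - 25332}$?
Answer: $- \frac{16382050159}{2051860} \approx -7984.0$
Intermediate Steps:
$L = \frac{32}{27}$ ($L = - 2 \left(- \frac{80}{113 - -22}\right) = - 2 \left(- \frac{80}{113 + 22}\right) = - 2 \left(- \frac{80}{135}\right) = - 2 \left(\left(-80\right) \frac{1}{135}\right) = \left(-2\right) \left(- \frac{16}{27}\right) = \frac{32}{27} \approx 1.1852$)
$K{\left(C \right)} = \frac{32}{81}$ ($K{\left(C \right)} = \frac{1}{3} \cdot \frac{32}{27} = \frac{32}{81}$)
$-7984 - \frac{1}{K{\left(81 \right)} - 25332} = -7984 - \frac{1}{\frac{32}{81} - 25332} = -7984 - \frac{1}{- \frac{2051860}{81}} = -7984 - - \frac{81}{2051860} = -7984 + \frac{81}{2051860} = - \frac{16382050159}{2051860}$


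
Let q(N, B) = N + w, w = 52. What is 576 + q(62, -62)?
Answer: 690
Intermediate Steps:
q(N, B) = 52 + N (q(N, B) = N + 52 = 52 + N)
576 + q(62, -62) = 576 + (52 + 62) = 576 + 114 = 690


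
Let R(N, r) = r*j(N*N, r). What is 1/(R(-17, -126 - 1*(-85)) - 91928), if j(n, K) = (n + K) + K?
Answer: -1/100415 ≈ -9.9587e-6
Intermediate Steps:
j(n, K) = n + 2*K (j(n, K) = (K + n) + K = n + 2*K)
R(N, r) = r*(N² + 2*r) (R(N, r) = r*(N*N + 2*r) = r*(N² + 2*r))
1/(R(-17, -126 - 1*(-85)) - 91928) = 1/((-126 - 1*(-85))*((-17)² + 2*(-126 - 1*(-85))) - 91928) = 1/((-126 + 85)*(289 + 2*(-126 + 85)) - 91928) = 1/(-41*(289 + 2*(-41)) - 91928) = 1/(-41*(289 - 82) - 91928) = 1/(-41*207 - 91928) = 1/(-8487 - 91928) = 1/(-100415) = -1/100415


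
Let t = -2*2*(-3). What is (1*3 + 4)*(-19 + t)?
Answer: -49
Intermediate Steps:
t = 12 (t = -4*(-3) = 12)
(1*3 + 4)*(-19 + t) = (1*3 + 4)*(-19 + 12) = (3 + 4)*(-7) = 7*(-7) = -49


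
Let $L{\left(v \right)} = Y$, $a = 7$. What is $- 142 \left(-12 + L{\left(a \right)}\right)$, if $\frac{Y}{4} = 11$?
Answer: $-4544$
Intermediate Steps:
$Y = 44$ ($Y = 4 \cdot 11 = 44$)
$L{\left(v \right)} = 44$
$- 142 \left(-12 + L{\left(a \right)}\right) = - 142 \left(-12 + 44\right) = \left(-142\right) 32 = -4544$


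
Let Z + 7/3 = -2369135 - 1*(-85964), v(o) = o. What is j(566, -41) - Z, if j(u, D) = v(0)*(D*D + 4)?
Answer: 6849520/3 ≈ 2.2832e+6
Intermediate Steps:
Z = -6849520/3 (Z = -7/3 + (-2369135 - 1*(-85964)) = -7/3 + (-2369135 + 85964) = -7/3 - 2283171 = -6849520/3 ≈ -2.2832e+6)
j(u, D) = 0 (j(u, D) = 0*(D*D + 4) = 0*(D**2 + 4) = 0*(4 + D**2) = 0)
j(566, -41) - Z = 0 - 1*(-6849520/3) = 0 + 6849520/3 = 6849520/3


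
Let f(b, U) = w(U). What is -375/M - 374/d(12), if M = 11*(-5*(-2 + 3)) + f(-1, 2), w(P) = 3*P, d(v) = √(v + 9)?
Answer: 375/49 - 374*√21/21 ≈ -73.960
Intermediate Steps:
d(v) = √(9 + v)
f(b, U) = 3*U
M = -49 (M = 11*(-5*(-2 + 3)) + 3*2 = 11*(-5*1) + 6 = 11*(-5) + 6 = -55 + 6 = -49)
-375/M - 374/d(12) = -375/(-49) - 374/√(9 + 12) = -375*(-1/49) - 374*√21/21 = 375/49 - 374*√21/21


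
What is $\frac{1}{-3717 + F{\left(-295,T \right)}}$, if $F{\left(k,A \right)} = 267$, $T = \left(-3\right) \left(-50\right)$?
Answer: $- \frac{1}{3450} \approx -0.00028986$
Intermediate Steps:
$T = 150$
$\frac{1}{-3717 + F{\left(-295,T \right)}} = \frac{1}{-3717 + 267} = \frac{1}{-3450} = - \frac{1}{3450}$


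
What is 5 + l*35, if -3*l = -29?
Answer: 1030/3 ≈ 343.33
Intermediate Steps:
l = 29/3 (l = -1/3*(-29) = 29/3 ≈ 9.6667)
5 + l*35 = 5 + (29/3)*35 = 5 + 1015/3 = 1030/3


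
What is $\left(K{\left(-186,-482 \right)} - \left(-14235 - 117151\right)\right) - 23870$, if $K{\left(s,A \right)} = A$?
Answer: $107034$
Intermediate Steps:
$\left(K{\left(-186,-482 \right)} - \left(-14235 - 117151\right)\right) - 23870 = \left(-482 - \left(-14235 - 117151\right)\right) - 23870 = \left(-482 - -131386\right) - 23870 = \left(-482 + 131386\right) - 23870 = 130904 - 23870 = 107034$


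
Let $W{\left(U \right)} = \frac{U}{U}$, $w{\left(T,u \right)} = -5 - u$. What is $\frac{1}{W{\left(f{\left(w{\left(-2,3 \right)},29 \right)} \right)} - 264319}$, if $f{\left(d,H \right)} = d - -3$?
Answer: $- \frac{1}{264318} \approx -3.7833 \cdot 10^{-6}$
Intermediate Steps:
$f{\left(d,H \right)} = 3 + d$ ($f{\left(d,H \right)} = d + 3 = 3 + d$)
$W{\left(U \right)} = 1$
$\frac{1}{W{\left(f{\left(w{\left(-2,3 \right)},29 \right)} \right)} - 264319} = \frac{1}{1 - 264319} = \frac{1}{-264318} = - \frac{1}{264318}$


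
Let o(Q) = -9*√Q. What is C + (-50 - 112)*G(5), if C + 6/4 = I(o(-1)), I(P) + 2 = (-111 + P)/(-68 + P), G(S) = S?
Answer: -7639777/9410 - 387*I/4705 ≈ -811.88 - 0.082253*I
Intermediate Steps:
I(P) = -2 + (-111 + P)/(-68 + P)
C = -3/2 + (-68 + 9*I)*(25 + 9*I)/4705 (C = -3/2 + (25 - (-9)*√(-1))/(-68 - 9*I) = -3/2 + (25 - (-9)*I)/(-68 - 9*I) = -3/2 + ((-68 + 9*I)/4705)*(25 + 9*I) = -3/2 + (-68 + 9*I)*(25 + 9*I)/4705 ≈ -1.8785 - 0.082253*I)
C + (-50 - 112)*G(5) = (-17677/9410 - 387*I/4705) + (-50 - 112)*5 = (-17677/9410 - 387*I/4705) - 162*5 = (-17677/9410 - 387*I/4705) - 810 = -7639777/9410 - 387*I/4705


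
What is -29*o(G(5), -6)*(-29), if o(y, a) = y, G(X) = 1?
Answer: 841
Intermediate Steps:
-29*o(G(5), -6)*(-29) = -29*1*(-29) = -29*(-29) = 841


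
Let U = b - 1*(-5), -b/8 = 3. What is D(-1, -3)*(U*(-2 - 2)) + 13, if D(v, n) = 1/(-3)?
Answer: -37/3 ≈ -12.333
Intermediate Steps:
b = -24 (b = -8*3 = -24)
U = -19 (U = -24 - 1*(-5) = -24 + 5 = -19)
D(v, n) = -⅓
D(-1, -3)*(U*(-2 - 2)) + 13 = -(-19)*(-2 - 2)/3 + 13 = -(-19)*(-4)/3 + 13 = -⅓*76 + 13 = -76/3 + 13 = -37/3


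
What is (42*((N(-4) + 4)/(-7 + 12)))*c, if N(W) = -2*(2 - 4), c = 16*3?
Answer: 16128/5 ≈ 3225.6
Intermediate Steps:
c = 48
N(W) = 4 (N(W) = -2*(-2) = 4)
(42*((N(-4) + 4)/(-7 + 12)))*c = (42*((4 + 4)/(-7 + 12)))*48 = (42*(8/5))*48 = (336/5)*48 = 16128/5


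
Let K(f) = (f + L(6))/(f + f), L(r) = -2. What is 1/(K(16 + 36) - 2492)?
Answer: -52/129559 ≈ -0.00040136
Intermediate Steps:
K(f) = (-2 + f)/(2*f) (K(f) = (f - 2)/(f + f) = (-2 + f)/((2*f)) = (-2 + f)*(1/(2*f)) = (-2 + f)/(2*f))
1/(K(16 + 36) - 2492) = 1/((-2 + (16 + 36))/(2*(16 + 36)) - 2492) = 1/((1/2)*(-2 + 52)/52 - 2492) = 1/((1/2)*(1/52)*50 - 2492) = 1/(25/52 - 2492) = 1/(-129559/52) = -52/129559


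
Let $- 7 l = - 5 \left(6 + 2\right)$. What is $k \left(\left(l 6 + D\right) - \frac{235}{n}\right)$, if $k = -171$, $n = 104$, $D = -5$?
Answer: $- \frac{3364425}{728} \approx -4621.5$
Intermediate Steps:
$l = \frac{40}{7}$ ($l = - \frac{\left(-5\right) \left(6 + 2\right)}{7} = - \frac{\left(-5\right) 8}{7} = \left(- \frac{1}{7}\right) \left(-40\right) = \frac{40}{7} \approx 5.7143$)
$k \left(\left(l 6 + D\right) - \frac{235}{n}\right) = - 171 \left(\left(\frac{40}{7} \cdot 6 - 5\right) - \frac{235}{104}\right) = - 171 \left(\left(\frac{240}{7} - 5\right) - \frac{235}{104}\right) = - 171 \left(\frac{205}{7} - \frac{235}{104}\right) = \left(-171\right) \frac{19675}{728} = - \frac{3364425}{728}$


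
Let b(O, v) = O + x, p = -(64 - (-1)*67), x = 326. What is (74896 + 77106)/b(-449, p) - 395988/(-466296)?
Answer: -5902434839/4779534 ≈ -1234.9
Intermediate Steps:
p = -131 (p = -(64 - 1*(-67)) = -(64 + 67) = -1*131 = -131)
b(O, v) = 326 + O (b(O, v) = O + 326 = 326 + O)
(74896 + 77106)/b(-449, p) - 395988/(-466296) = (74896 + 77106)/(326 - 449) - 395988/(-466296) = 152002/(-123) - 395988*(-1/466296) = 152002*(-1/123) + 32999/38858 = -152002/123 + 32999/38858 = -5902434839/4779534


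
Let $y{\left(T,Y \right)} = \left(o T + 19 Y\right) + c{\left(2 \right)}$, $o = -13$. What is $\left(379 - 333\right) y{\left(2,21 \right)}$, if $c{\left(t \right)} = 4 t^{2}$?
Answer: $17894$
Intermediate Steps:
$y{\left(T,Y \right)} = 16 - 13 T + 19 Y$ ($y{\left(T,Y \right)} = \left(- 13 T + 19 Y\right) + 4 \cdot 2^{2} = \left(- 13 T + 19 Y\right) + 4 \cdot 4 = \left(- 13 T + 19 Y\right) + 16 = 16 - 13 T + 19 Y$)
$\left(379 - 333\right) y{\left(2,21 \right)} = \left(379 - 333\right) \left(16 - 26 + 19 \cdot 21\right) = 46 \left(16 - 26 + 399\right) = 46 \cdot 389 = 17894$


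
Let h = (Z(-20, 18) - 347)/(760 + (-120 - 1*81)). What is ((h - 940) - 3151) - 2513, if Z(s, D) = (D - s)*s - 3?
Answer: -3692746/559 ≈ -6606.0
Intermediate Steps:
Z(s, D) = -3 + s*(D - s) (Z(s, D) = s*(D - s) - 3 = -3 + s*(D - s))
h = -1110/559 (h = ((-3 - 1*(-20)**2 + 18*(-20)) - 347)/(760 + (-120 - 1*81)) = ((-3 - 1*400 - 360) - 347)/(760 + (-120 - 81)) = ((-3 - 400 - 360) - 347)/(760 - 201) = (-763 - 347)/559 = -1110*1/559 = -1110/559 ≈ -1.9857)
((h - 940) - 3151) - 2513 = ((-1110/559 - 940) - 3151) - 2513 = (-526570/559 - 3151) - 2513 = -2287979/559 - 2513 = -3692746/559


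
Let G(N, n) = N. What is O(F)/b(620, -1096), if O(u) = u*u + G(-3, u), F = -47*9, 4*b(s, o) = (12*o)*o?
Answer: 29821/600608 ≈ 0.049651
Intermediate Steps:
b(s, o) = 3*o² (b(s, o) = ((12*o)*o)/4 = (12*o²)/4 = 3*o²)
F = -423
O(u) = -3 + u² (O(u) = u*u - 3 = u² - 3 = -3 + u²)
O(F)/b(620, -1096) = (-3 + (-423)²)/((3*(-1096)²)) = (-3 + 178929)/((3*1201216)) = 178926/3603648 = 178926*(1/3603648) = 29821/600608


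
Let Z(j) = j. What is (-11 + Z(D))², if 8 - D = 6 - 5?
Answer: 16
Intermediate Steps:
D = 7 (D = 8 - (6 - 5) = 8 - 1*1 = 8 - 1 = 7)
(-11 + Z(D))² = (-11 + 7)² = (-4)² = 16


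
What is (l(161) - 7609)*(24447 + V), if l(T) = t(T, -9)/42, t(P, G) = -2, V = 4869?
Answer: -223066840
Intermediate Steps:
l(T) = -1/21 (l(T) = -2/42 = -2*1/42 = -1/21)
(l(161) - 7609)*(24447 + V) = (-1/21 - 7609)*(24447 + 4869) = -159790/21*29316 = -223066840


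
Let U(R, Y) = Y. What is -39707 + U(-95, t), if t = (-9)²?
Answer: -39626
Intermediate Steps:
t = 81
-39707 + U(-95, t) = -39707 + 81 = -39626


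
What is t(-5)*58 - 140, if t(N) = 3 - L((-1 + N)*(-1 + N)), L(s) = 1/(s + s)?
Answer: 1195/36 ≈ 33.194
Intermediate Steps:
L(s) = 1/(2*s)
t(N) = 3 - 1/(2*(-1 + N)²) (t(N) = 3 - 1/(2*((-1 + N)*(-1 + N))) = 3 - 1/(2*((-1 + N)²)) = 3 - 1/(2*(-1 + N)²))
t(-5)*58 - 140 = (3 - 1/(2*(-1 - 5)²))*58 - 140 = (3 - ½/(-6)²)*58 - 140 = (3 - ½*1/36)*58 - 140 = (3 - 1/72)*58 - 140 = (215/72)*58 - 140 = 6235/36 - 140 = 1195/36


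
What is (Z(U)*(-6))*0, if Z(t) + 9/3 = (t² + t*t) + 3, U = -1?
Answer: 0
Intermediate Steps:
Z(t) = 2*t² (Z(t) = -3 + ((t² + t*t) + 3) = -3 + ((t² + t²) + 3) = -3 + (2*t² + 3) = -3 + (3 + 2*t²) = 2*t²)
(Z(U)*(-6))*0 = ((2*(-1)²)*(-6))*0 = ((2*1)*(-6))*0 = (2*(-6))*0 = -12*0 = 0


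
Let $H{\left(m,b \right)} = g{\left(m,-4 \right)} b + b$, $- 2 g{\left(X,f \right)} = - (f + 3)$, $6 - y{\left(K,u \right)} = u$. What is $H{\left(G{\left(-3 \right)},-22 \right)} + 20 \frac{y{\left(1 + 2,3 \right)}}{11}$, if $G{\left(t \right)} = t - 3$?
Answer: $- \frac{61}{11} \approx -5.5455$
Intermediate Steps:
$y{\left(K,u \right)} = 6 - u$
$G{\left(t \right)} = -3 + t$
$g{\left(X,f \right)} = \frac{3}{2} + \frac{f}{2}$ ($g{\left(X,f \right)} = - \frac{\left(-1\right) \left(f + 3\right)}{2} = - \frac{\left(-1\right) \left(3 + f\right)}{2} = - \frac{-3 - f}{2} = \frac{3}{2} + \frac{f}{2}$)
$H{\left(m,b \right)} = \frac{b}{2}$ ($H{\left(m,b \right)} = \left(\frac{3}{2} + \frac{1}{2} \left(-4\right)\right) b + b = \left(\frac{3}{2} - 2\right) b + b = - \frac{b}{2} + b = \frac{b}{2}$)
$H{\left(G{\left(-3 \right)},-22 \right)} + 20 \frac{y{\left(1 + 2,3 \right)}}{11} = \frac{1}{2} \left(-22\right) + 20 \frac{6 - 3}{11} = -11 + 20 \left(6 - 3\right) \frac{1}{11} = -11 + 20 \cdot 3 \cdot \frac{1}{11} = -11 + 20 \cdot \frac{3}{11} = -11 + \frac{60}{11} = - \frac{61}{11}$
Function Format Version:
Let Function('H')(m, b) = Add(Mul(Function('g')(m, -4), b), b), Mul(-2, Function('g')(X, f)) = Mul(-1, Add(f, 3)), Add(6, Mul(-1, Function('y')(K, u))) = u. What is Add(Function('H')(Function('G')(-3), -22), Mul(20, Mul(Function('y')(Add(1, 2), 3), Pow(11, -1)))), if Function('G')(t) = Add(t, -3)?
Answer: Rational(-61, 11) ≈ -5.5455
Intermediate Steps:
Function('y')(K, u) = Add(6, Mul(-1, u))
Function('G')(t) = Add(-3, t)
Function('g')(X, f) = Add(Rational(3, 2), Mul(Rational(1, 2), f)) (Function('g')(X, f) = Mul(Rational(-1, 2), Mul(-1, Add(f, 3))) = Mul(Rational(-1, 2), Mul(-1, Add(3, f))) = Mul(Rational(-1, 2), Add(-3, Mul(-1, f))) = Add(Rational(3, 2), Mul(Rational(1, 2), f)))
Function('H')(m, b) = Mul(Rational(1, 2), b) (Function('H')(m, b) = Add(Mul(Add(Rational(3, 2), Mul(Rational(1, 2), -4)), b), b) = Add(Mul(Add(Rational(3, 2), -2), b), b) = Add(Mul(Rational(-1, 2), b), b) = Mul(Rational(1, 2), b))
Add(Function('H')(Function('G')(-3), -22), Mul(20, Mul(Function('y')(Add(1, 2), 3), Pow(11, -1)))) = Add(Mul(Rational(1, 2), -22), Mul(20, Mul(Add(6, Mul(-1, 3)), Pow(11, -1)))) = Add(-11, Mul(20, Mul(Add(6, -3), Rational(1, 11)))) = Add(-11, Mul(20, Mul(3, Rational(1, 11)))) = Add(-11, Mul(20, Rational(3, 11))) = Add(-11, Rational(60, 11)) = Rational(-61, 11)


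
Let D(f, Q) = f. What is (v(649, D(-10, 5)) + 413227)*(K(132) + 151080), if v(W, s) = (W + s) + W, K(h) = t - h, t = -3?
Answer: 62568966675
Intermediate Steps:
K(h) = -3 - h
v(W, s) = s + 2*W
(v(649, D(-10, 5)) + 413227)*(K(132) + 151080) = ((-10 + 2*649) + 413227)*((-3 - 1*132) + 151080) = ((-10 + 1298) + 413227)*((-3 - 132) + 151080) = (1288 + 413227)*(-135 + 151080) = 414515*150945 = 62568966675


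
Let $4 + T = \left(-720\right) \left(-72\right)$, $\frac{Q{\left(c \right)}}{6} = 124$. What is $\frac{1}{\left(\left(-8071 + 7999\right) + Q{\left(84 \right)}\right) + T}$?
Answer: $\frac{1}{52508} \approx 1.9045 \cdot 10^{-5}$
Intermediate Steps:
$Q{\left(c \right)} = 744$ ($Q{\left(c \right)} = 6 \cdot 124 = 744$)
$T = 51836$ ($T = -4 - -51840 = -4 + 51840 = 51836$)
$\frac{1}{\left(\left(-8071 + 7999\right) + Q{\left(84 \right)}\right) + T} = \frac{1}{\left(\left(-8071 + 7999\right) + 744\right) + 51836} = \frac{1}{\left(-72 + 744\right) + 51836} = \frac{1}{672 + 51836} = \frac{1}{52508}$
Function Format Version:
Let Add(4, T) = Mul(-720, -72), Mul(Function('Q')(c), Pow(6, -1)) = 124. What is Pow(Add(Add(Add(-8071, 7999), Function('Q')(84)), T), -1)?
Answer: Rational(1, 52508) ≈ 1.9045e-5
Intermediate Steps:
Function('Q')(c) = 744 (Function('Q')(c) = Mul(6, 124) = 744)
T = 51836 (T = Add(-4, Mul(-720, -72)) = Add(-4, 51840) = 51836)
Pow(Add(Add(Add(-8071, 7999), Function('Q')(84)), T), -1) = Pow(Add(Add(Add(-8071, 7999), 744), 51836), -1) = Pow(Add(Add(-72, 744), 51836), -1) = Pow(Add(672, 51836), -1) = Pow(52508, -1) = Rational(1, 52508)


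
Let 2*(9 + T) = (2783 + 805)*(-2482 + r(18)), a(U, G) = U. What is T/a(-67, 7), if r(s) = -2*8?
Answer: 4481421/67 ≈ 66887.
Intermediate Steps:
r(s) = -16
T = -4481421 (T = -9 + ((2783 + 805)*(-2482 - 16))/2 = -9 + (3588*(-2498))/2 = -9 + (½)*(-8962824) = -9 - 4481412 = -4481421)
T/a(-67, 7) = -4481421/(-67) = -4481421*(-1/67) = 4481421/67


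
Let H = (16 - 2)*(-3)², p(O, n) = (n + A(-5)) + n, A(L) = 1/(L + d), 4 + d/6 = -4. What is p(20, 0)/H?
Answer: -1/6678 ≈ -0.00014975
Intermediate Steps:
d = -48 (d = -24 + 6*(-4) = -24 - 24 = -48)
A(L) = 1/(-48 + L) (A(L) = 1/(L - 48) = 1/(-48 + L))
p(O, n) = -1/53 + 2*n (p(O, n) = (n + 1/(-48 - 5)) + n = (n + 1/(-53)) + n = (n - 1/53) + n = (-1/53 + n) + n = -1/53 + 2*n)
H = 126 (H = 14*9 = 126)
p(20, 0)/H = (-1/53 + 2*0)/126 = (-1/53 + 0)*(1/126) = -1/53*1/126 = -1/6678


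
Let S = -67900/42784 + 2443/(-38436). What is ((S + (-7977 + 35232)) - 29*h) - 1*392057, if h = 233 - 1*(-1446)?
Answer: -6071156709187/14682552 ≈ -4.1349e+5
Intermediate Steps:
h = 1679 (h = 233 + 1446 = 1679)
S = -24235051/14682552 (S = -67900*1/42784 + 2443*(-1/38436) = -2425/1528 - 2443/38436 = -24235051/14682552 ≈ -1.6506)
((S + (-7977 + 35232)) - 29*h) - 1*392057 = ((-24235051/14682552 + (-7977 + 35232)) - 29*1679) - 1*392057 = ((-24235051/14682552 + 27255) - 48691) - 392057 = (400148719709/14682552 - 48691) - 392057 = -314759419723/14682552 - 392057 = -6071156709187/14682552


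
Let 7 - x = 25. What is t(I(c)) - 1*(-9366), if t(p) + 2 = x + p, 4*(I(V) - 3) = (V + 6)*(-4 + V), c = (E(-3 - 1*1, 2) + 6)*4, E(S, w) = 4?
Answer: 9763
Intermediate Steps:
x = -18 (x = 7 - 1*25 = 7 - 25 = -18)
c = 40 (c = (4 + 6)*4 = 10*4 = 40)
I(V) = 3 + (-4 + V)*(6 + V)/4 (I(V) = 3 + ((V + 6)*(-4 + V))/4 = 3 + ((6 + V)*(-4 + V))/4 = 3 + ((-4 + V)*(6 + V))/4 = 3 + (-4 + V)*(6 + V)/4)
t(p) = -20 + p (t(p) = -2 + (-18 + p) = -20 + p)
t(I(c)) - 1*(-9366) = (-20 + (-3 + (1/2)*40 + (1/4)*40**2)) - 1*(-9366) = (-20 + (-3 + 20 + (1/4)*1600)) + 9366 = (-20 + (-3 + 20 + 400)) + 9366 = (-20 + 417) + 9366 = 397 + 9366 = 9763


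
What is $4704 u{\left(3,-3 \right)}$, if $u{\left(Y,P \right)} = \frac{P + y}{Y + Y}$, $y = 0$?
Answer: $-2352$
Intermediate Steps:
$u{\left(Y,P \right)} = \frac{P}{2 Y}$ ($u{\left(Y,P \right)} = \frac{P + 0}{Y + Y} = \frac{P}{2 Y}$)
$4704 u{\left(3,-3 \right)} = 4704 \cdot \frac{1}{2} \left(-3\right) \frac{1}{3} = 4704 \left(- \frac{1}{2}\right) = -2352$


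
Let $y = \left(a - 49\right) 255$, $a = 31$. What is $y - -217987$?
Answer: $213397$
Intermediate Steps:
$y = -4590$ ($y = \left(31 - 49\right) 255 = \left(-18\right) 255 = -4590$)
$y - -217987 = -4590 - -217987 = -4590 + 217987 = 213397$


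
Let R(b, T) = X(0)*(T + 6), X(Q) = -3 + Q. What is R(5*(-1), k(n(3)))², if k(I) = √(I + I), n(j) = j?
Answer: 378 + 108*√6 ≈ 642.54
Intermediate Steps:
k(I) = √2*√I (k(I) = √(2*I) = √2*√I)
R(b, T) = -18 - 3*T (R(b, T) = (-3 + 0)*(T + 6) = -3*(6 + T) = -18 - 3*T)
R(5*(-1), k(n(3)))² = (-18 - 3*√2*√3)² = (-18 - 3*√6)²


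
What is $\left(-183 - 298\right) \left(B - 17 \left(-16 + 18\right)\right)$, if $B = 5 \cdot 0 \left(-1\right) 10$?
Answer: $16354$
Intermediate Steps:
$B = 0$ ($B = 5 \cdot 0 \cdot 10 = 0 \cdot 10 = 0$)
$\left(-183 - 298\right) \left(B - 17 \left(-16 + 18\right)\right) = \left(-183 - 298\right) \left(0 - 17 \left(-16 + 18\right)\right) = \left(-183 - 298\right) \left(0 - 34\right) = - 481 \left(0 - 34\right) = \left(-481\right) \left(-34\right) = 16354$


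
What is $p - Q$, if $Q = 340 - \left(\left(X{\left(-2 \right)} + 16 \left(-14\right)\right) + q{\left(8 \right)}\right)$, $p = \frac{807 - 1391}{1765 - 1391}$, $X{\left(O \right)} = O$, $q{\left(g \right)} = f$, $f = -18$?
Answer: $- \frac{109500}{187} \approx -585.56$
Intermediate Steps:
$q{\left(g \right)} = -18$
$p = - \frac{292}{187}$ ($p = - \frac{584}{374} = \left(-584\right) \frac{1}{374} = - \frac{292}{187} \approx -1.5615$)
$Q = 584$ ($Q = 340 - \left(\left(-2 + 16 \left(-14\right)\right) - 18\right) = 340 - \left(\left(-2 - 224\right) - 18\right) = 340 - \left(-226 - 18\right) = 340 - -244 = 340 + 244 = 584$)
$p - Q = - \frac{292}{187} - 584 = - \frac{109500}{187}$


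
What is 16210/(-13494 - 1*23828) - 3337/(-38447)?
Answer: -249341178/717459467 ≈ -0.34753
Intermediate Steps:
16210/(-13494 - 1*23828) - 3337/(-38447) = 16210/(-13494 - 23828) - 3337*(-1/38447) = 16210/(-37322) + 3337/38447 = 16210*(-1/37322) + 3337/38447 = -8105/18661 + 3337/38447 = -249341178/717459467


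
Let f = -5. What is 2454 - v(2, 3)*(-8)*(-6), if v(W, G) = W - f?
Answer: 2118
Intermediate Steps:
v(W, G) = 5 + W (v(W, G) = W - 1*(-5) = W + 5 = 5 + W)
2454 - v(2, 3)*(-8)*(-6) = 2454 - (5 + 2)*(-8)*(-6) = 2454 - 7*(-8)*(-6) = 2454 - (-56)*(-6) = 2454 - 1*336 = 2454 - 336 = 2118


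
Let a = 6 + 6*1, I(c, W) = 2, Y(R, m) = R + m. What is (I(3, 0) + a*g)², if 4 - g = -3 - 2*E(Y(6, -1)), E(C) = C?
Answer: 42436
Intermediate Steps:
g = 17 (g = 4 - (-3 - 2*(6 - 1)) = 4 - (-3 - 2*5) = 4 - (-3 - 10) = 4 - 1*(-13) = 4 + 13 = 17)
a = 12 (a = 6 + 6 = 12)
(I(3, 0) + a*g)² = (2 + 12*17)² = (2 + 204)² = 206² = 42436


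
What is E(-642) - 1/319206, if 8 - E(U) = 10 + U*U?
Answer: -131565860197/319206 ≈ -4.1217e+5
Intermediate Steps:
E(U) = -2 - U² (E(U) = 8 - (10 + U*U) = 8 - (10 + U²) = 8 + (-10 - U²) = -2 - U²)
E(-642) - 1/319206 = (-2 - 1*(-642)²) - 1/319206 = (-2 - 1*412164) - 1*1/319206 = (-2 - 412164) - 1/319206 = -412166 - 1/319206 = -131565860197/319206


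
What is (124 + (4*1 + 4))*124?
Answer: 16368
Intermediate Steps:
(124 + (4*1 + 4))*124 = (124 + (4 + 4))*124 = (124 + 8)*124 = 132*124 = 16368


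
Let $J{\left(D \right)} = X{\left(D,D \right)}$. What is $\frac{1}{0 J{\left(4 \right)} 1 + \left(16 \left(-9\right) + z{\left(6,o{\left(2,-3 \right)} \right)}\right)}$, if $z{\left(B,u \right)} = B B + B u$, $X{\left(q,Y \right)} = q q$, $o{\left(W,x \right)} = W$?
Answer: $- \frac{1}{96} \approx -0.010417$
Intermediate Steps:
$X{\left(q,Y \right)} = q^{2}$
$J{\left(D \right)} = D^{2}$
$z{\left(B,u \right)} = B^{2} + B u$
$\frac{1}{0 J{\left(4 \right)} 1 + \left(16 \left(-9\right) + z{\left(6,o{\left(2,-3 \right)} \right)}\right)} = \frac{1}{0 \cdot 4^{2} \cdot 1 + \left(16 \left(-9\right) + 6 \left(6 + 2\right)\right)} = \frac{1}{0 \cdot 16 \cdot 1 + \left(-144 + 6 \cdot 8\right)} = \frac{1}{0 \cdot 1 + \left(-144 + 48\right)} = \frac{1}{0 - 96} = \frac{1}{-96} = - \frac{1}{96}$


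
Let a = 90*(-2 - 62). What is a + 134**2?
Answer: 12196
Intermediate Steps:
a = -5760 (a = 90*(-64) = -5760)
a + 134**2 = -5760 + 134**2 = -5760 + 17956 = 12196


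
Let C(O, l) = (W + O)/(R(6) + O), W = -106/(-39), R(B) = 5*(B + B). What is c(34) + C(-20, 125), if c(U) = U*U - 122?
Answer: 806183/780 ≈ 1033.6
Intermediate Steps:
R(B) = 10*B (R(B) = 5*(2*B) = 10*B)
W = 106/39 (W = -106*(-1/39) = 106/39 ≈ 2.7179)
C(O, l) = (106/39 + O)/(60 + O) (C(O, l) = (106/39 + O)/(10*6 + O) = (106/39 + O)/(60 + O))
c(U) = -122 + U² (c(U) = U² - 122 = -122 + U²)
c(34) + C(-20, 125) = (-122 + 34²) + (106/39 - 20)/(60 - 20) = (-122 + 1156) - 674/39/40 = 1034 + (1/40)*(-674/39) = 1034 - 337/780 = 806183/780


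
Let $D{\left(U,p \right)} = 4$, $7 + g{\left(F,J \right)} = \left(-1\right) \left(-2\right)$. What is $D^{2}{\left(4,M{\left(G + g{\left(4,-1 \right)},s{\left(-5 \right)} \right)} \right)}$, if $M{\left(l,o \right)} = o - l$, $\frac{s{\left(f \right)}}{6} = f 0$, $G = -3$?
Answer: $16$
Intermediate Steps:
$g{\left(F,J \right)} = -5$ ($g{\left(F,J \right)} = -7 - -2 = -7 + 2 = -5$)
$s{\left(f \right)} = 0$ ($s{\left(f \right)} = 6 f 0 = 6 \cdot 0 = 0$)
$D^{2}{\left(4,M{\left(G + g{\left(4,-1 \right)},s{\left(-5 \right)} \right)} \right)} = 4^{2} = 16$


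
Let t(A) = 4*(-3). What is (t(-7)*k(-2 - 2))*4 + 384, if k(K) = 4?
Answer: 192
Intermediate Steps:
t(A) = -12
(t(-7)*k(-2 - 2))*4 + 384 = -12*4*4 + 384 = -48*4 + 384 = -192 + 384 = 192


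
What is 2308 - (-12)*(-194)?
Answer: -20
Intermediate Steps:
2308 - (-12)*(-194) = 2308 - 1*2328 = 2308 - 2328 = -20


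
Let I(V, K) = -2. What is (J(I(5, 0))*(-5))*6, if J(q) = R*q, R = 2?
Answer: 120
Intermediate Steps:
J(q) = 2*q
(J(I(5, 0))*(-5))*6 = ((2*(-2))*(-5))*6 = -4*(-5)*6 = 20*6 = 120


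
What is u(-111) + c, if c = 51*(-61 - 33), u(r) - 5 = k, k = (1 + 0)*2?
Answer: -4787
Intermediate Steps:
k = 2 (k = 1*2 = 2)
u(r) = 7 (u(r) = 5 + 2 = 7)
c = -4794 (c = 51*(-94) = -4794)
u(-111) + c = 7 - 4794 = -4787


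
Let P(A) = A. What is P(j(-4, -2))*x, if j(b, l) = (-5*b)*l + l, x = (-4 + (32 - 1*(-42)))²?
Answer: -205800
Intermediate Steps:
x = 4900 (x = (-4 + (32 + 42))² = (-4 + 74)² = 70² = 4900)
j(b, l) = l - 5*b*l (j(b, l) = -5*b*l + l = l - 5*b*l)
P(j(-4, -2))*x = -2*(1 - 5*(-4))*4900 = -2*(1 + 20)*4900 = -2*21*4900 = -42*4900 = -205800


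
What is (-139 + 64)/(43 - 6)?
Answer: -75/37 ≈ -2.0270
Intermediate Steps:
(-139 + 64)/(43 - 6) = -75/37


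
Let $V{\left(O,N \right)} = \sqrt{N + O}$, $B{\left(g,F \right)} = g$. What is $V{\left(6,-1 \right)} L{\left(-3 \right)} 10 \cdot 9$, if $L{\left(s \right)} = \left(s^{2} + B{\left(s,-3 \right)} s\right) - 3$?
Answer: $1350 \sqrt{5} \approx 3018.7$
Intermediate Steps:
$L{\left(s \right)} = -3 + 2 s^{2}$ ($L{\left(s \right)} = \left(s^{2} + s s\right) - 3 = \left(s^{2} + s^{2}\right) - 3 = 2 s^{2} - 3 = -3 + 2 s^{2}$)
$V{\left(6,-1 \right)} L{\left(-3 \right)} 10 \cdot 9 = \sqrt{-1 + 6} \left(-3 + 2 \left(-3\right)^{2}\right) 10 \cdot 9 = \sqrt{5} \left(-3 + 2 \cdot 9\right) 10 \cdot 9 = \sqrt{5} \left(-3 + 18\right) 10 \cdot 9 = \sqrt{5} \cdot 15 \cdot 10 \cdot 9 = 15 \sqrt{5} \cdot 10 \cdot 9 = 150 \sqrt{5} \cdot 9 = 1350 \sqrt{5}$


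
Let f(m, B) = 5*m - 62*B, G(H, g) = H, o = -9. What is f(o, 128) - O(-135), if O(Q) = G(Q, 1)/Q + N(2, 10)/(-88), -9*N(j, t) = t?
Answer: -3160877/396 ≈ -7982.0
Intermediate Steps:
N(j, t) = -t/9
O(Q) = 401/396 (O(Q) = Q/Q - 1/9*10/(-88) = 1 - 10/9*(-1/88) = 1 + 5/396 = 401/396)
f(m, B) = -62*B + 5*m
f(o, 128) - O(-135) = (-62*128 + 5*(-9)) - 1*401/396 = (-7936 - 45) - 401/396 = -7981 - 401/396 = -3160877/396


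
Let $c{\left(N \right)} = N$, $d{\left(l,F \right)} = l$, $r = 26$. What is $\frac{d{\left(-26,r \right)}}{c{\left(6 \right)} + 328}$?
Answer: $- \frac{13}{167} \approx -0.077844$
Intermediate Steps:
$\frac{d{\left(-26,r \right)}}{c{\left(6 \right)} + 328} = - \frac{26}{6 + 328} = - \frac{26}{334} = \left(-26\right) \frac{1}{334} = - \frac{13}{167}$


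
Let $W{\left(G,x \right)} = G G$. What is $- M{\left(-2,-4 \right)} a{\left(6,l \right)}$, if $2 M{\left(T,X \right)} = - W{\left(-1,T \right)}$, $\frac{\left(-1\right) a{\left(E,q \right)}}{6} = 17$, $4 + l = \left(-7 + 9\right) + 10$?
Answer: $-51$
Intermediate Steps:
$W{\left(G,x \right)} = G^{2}$
$l = 8$ ($l = -4 + \left(\left(-7 + 9\right) + 10\right) = -4 + \left(2 + 10\right) = -4 + 12 = 8$)
$a{\left(E,q \right)} = -102$ ($a{\left(E,q \right)} = \left(-6\right) 17 = -102$)
$M{\left(T,X \right)} = - \frac{1}{2}$ ($M{\left(T,X \right)} = \frac{\left(-1\right) \left(-1\right)^{2}}{2} = \frac{\left(-1\right) 1}{2} = \frac{1}{2} \left(-1\right) = - \frac{1}{2}$)
$- M{\left(-2,-4 \right)} a{\left(6,l \right)} = \left(-1\right) \left(- \frac{1}{2}\right) \left(-102\right) = \frac{1}{2} \left(-102\right) = -51$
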